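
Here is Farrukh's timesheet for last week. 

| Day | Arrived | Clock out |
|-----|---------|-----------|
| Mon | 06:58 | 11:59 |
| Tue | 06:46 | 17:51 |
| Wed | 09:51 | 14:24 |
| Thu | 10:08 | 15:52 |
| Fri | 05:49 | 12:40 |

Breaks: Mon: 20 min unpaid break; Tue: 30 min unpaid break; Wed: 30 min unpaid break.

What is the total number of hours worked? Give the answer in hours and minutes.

31 h 54 min

Mon: 06:58–11:59 = 5 h 1 min; less 20 min break → 4 h 41 min
Tue: 06:46–17:51 = 11 h 5 min; less 30 min break → 10 h 35 min
Wed: 09:51–14:24 = 4 h 33 min; less 30 min break → 4 h 3 min
Thu: 10:08–15:52 = 5 h 44 min
Fri: 05:49–12:40 = 6 h 51 min
Total: 4 h 41 min + 10 h 35 min + 4 h 3 min + 5 h 44 min + 6 h 51 min = 31 h 54 min.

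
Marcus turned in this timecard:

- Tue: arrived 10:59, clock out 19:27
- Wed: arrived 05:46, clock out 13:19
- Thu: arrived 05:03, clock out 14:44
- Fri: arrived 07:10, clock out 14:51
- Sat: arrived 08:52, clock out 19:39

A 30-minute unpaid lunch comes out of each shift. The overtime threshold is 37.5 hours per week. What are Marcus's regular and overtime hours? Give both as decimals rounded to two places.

Tue: 10:59–19:27 = 8 h 28 min; less 30 min break → 7 h 58 min
Wed: 05:46–13:19 = 7 h 33 min; less 30 min break → 7 h 3 min
Thu: 05:03–14:44 = 9 h 41 min; less 30 min break → 9 h 11 min
Fri: 07:10–14:51 = 7 h 41 min; less 30 min break → 7 h 11 min
Sat: 08:52–19:39 = 10 h 47 min; less 30 min break → 10 h 17 min
Total worked: 41 h 40 min = 41.67 h.
Threshold 37.5 h → overtime 4 h 10 min, regular 37 h 30 min.

Regular 37.50 hours, overtime 4.17 hours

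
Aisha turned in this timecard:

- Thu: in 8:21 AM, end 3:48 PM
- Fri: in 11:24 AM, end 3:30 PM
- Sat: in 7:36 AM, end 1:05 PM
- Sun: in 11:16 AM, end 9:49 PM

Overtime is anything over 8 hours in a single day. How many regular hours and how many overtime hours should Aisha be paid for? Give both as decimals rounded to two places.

Regular 25.03 hours, overtime 2.55 hours

Thu: 8:21 AM–3:48 PM = 7 h 27 min
Fri: 11:24 AM–3:30 PM = 4 h 6 min
Sat: 7:36 AM–1:05 PM = 5 h 29 min
Sun: 11:16 AM–9:49 PM = 10 h 33 min
Thu reg 7 h 27 min / OT 0 h 0 min; Fri reg 4 h 6 min / OT 0 h 0 min; Sat reg 5 h 29 min / OT 0 h 0 min; Sun reg 8 h 0 min / OT 2 h 33 min.
Totals: regular 25 h 2 min, overtime 2 h 33 min.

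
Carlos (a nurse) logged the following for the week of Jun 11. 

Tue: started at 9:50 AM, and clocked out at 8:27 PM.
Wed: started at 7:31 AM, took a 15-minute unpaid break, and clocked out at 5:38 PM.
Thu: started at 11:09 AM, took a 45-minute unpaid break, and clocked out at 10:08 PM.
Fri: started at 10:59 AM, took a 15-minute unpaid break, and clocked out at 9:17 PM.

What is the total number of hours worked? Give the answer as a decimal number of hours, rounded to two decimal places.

Tue: 9:50 AM–8:27 PM = 10 h 37 min
Wed: 7:31 AM–5:38 PM = 10 h 7 min; less 15 min break → 9 h 52 min
Thu: 11:09 AM–10:08 PM = 10 h 59 min; less 45 min break → 10 h 14 min
Fri: 10:59 AM–9:17 PM = 10 h 18 min; less 15 min break → 10 h 3 min
Total: 10 h 37 min + 9 h 52 min + 10 h 14 min + 10 h 3 min = 40 h 46 min.

40.77 hours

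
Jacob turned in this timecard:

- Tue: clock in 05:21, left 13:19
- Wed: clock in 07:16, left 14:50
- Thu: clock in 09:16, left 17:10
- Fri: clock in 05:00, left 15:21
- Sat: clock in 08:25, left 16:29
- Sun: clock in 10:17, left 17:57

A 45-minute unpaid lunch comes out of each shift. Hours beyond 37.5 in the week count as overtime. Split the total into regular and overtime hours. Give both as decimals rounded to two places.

Tue: 05:21–13:19 = 7 h 58 min; less 45 min break → 7 h 13 min
Wed: 07:16–14:50 = 7 h 34 min; less 45 min break → 6 h 49 min
Thu: 09:16–17:10 = 7 h 54 min; less 45 min break → 7 h 9 min
Fri: 05:00–15:21 = 10 h 21 min; less 45 min break → 9 h 36 min
Sat: 08:25–16:29 = 8 h 4 min; less 45 min break → 7 h 19 min
Sun: 10:17–17:57 = 7 h 40 min; less 45 min break → 6 h 55 min
Total worked: 45 h 1 min = 45.02 h.
Threshold 37.5 h → overtime 7 h 31 min, regular 37 h 30 min.

Regular 37.50 hours, overtime 7.52 hours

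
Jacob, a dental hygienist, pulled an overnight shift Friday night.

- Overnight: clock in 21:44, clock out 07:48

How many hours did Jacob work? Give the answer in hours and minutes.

Overnight: 21:44 → midnight = 2 h 16 min; midnight → 07:48 = 7 h 48 min; span 10 h 4 min

10 h 4 min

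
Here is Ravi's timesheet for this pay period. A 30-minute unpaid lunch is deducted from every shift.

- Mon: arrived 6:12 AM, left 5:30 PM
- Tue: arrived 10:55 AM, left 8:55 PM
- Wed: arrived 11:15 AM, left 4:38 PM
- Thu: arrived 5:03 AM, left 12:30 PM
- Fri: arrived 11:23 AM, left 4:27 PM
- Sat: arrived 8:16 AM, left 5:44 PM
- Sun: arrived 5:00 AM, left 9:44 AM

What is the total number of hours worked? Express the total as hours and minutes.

49 h 54 min

Mon: 6:12 AM–5:30 PM = 11 h 18 min; less 30 min break → 10 h 48 min
Tue: 10:55 AM–8:55 PM = 10 h 0 min; less 30 min break → 9 h 30 min
Wed: 11:15 AM–4:38 PM = 5 h 23 min; less 30 min break → 4 h 53 min
Thu: 5:03 AM–12:30 PM = 7 h 27 min; less 30 min break → 6 h 57 min
Fri: 11:23 AM–4:27 PM = 5 h 4 min; less 30 min break → 4 h 34 min
Sat: 8:16 AM–5:44 PM = 9 h 28 min; less 30 min break → 8 h 58 min
Sun: 5:00 AM–9:44 AM = 4 h 44 min; less 30 min break → 4 h 14 min
Total: 10 h 48 min + 9 h 30 min + 4 h 53 min + 6 h 57 min + 4 h 34 min + 8 h 58 min + 4 h 14 min = 49 h 54 min.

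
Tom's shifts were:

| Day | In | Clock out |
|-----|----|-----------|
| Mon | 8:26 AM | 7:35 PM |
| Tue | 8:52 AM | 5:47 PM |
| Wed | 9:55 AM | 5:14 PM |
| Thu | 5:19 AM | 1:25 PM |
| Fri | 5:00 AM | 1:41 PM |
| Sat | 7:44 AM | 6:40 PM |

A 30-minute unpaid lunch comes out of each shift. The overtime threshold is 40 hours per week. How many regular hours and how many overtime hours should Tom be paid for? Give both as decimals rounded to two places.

Mon: 8:26 AM–7:35 PM = 11 h 9 min; less 30 min break → 10 h 39 min
Tue: 8:52 AM–5:47 PM = 8 h 55 min; less 30 min break → 8 h 25 min
Wed: 9:55 AM–5:14 PM = 7 h 19 min; less 30 min break → 6 h 49 min
Thu: 5:19 AM–1:25 PM = 8 h 6 min; less 30 min break → 7 h 36 min
Fri: 5:00 AM–1:41 PM = 8 h 41 min; less 30 min break → 8 h 11 min
Sat: 7:44 AM–6:40 PM = 10 h 56 min; less 30 min break → 10 h 26 min
Total worked: 52 h 6 min = 52.10 h.
Threshold 40 h → overtime 12 h 6 min, regular 40 h 0 min.

Regular 40.00 hours, overtime 12.10 hours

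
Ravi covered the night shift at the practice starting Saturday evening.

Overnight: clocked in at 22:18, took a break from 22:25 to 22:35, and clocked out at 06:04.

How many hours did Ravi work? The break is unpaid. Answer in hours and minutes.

7 h 36 min

Overnight: 22:18 → midnight = 1 h 42 min; midnight → 06:04 = 6 h 4 min; span 7 h 46 min; less 10 min break → 7 h 36 min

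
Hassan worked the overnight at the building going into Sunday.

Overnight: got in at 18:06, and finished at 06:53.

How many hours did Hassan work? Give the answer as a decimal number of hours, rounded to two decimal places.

Overnight: 18:06 → midnight = 5 h 54 min; midnight → 06:53 = 6 h 53 min; span 12 h 47 min

12.78 hours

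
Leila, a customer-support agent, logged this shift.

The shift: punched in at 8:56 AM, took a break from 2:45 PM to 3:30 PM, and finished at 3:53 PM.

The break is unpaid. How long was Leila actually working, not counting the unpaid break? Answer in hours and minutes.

6 h 12 min

The shift: 8:56 AM–3:53 PM = 6 h 57 min; less 45 min break → 6 h 12 min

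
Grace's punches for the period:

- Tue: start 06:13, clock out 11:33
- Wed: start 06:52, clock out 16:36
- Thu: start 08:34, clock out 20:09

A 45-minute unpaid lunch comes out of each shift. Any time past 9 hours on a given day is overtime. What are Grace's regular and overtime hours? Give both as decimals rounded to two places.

Tue: 06:13–11:33 = 5 h 20 min; less 45 min break → 4 h 35 min
Wed: 06:52–16:36 = 9 h 44 min; less 45 min break → 8 h 59 min
Thu: 08:34–20:09 = 11 h 35 min; less 45 min break → 10 h 50 min
Tue reg 4 h 35 min / OT 0 h 0 min; Wed reg 8 h 59 min / OT 0 h 0 min; Thu reg 9 h 0 min / OT 1 h 50 min.
Totals: regular 22 h 34 min, overtime 1 h 50 min.

Regular 22.57 hours, overtime 1.83 hours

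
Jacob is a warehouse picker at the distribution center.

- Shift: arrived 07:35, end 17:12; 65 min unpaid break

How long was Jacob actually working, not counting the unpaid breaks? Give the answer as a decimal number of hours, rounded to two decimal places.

8.53 hours

Shift: 07:35–17:12 = 9 h 37 min; less 65 min break → 8 h 32 min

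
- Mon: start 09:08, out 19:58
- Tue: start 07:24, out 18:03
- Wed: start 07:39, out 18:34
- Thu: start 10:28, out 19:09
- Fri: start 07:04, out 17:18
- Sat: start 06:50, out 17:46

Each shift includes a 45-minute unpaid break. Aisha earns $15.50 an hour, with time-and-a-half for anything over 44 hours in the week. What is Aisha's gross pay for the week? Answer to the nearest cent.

Mon: 09:08–19:58 = 10 h 50 min; less 45 min break → 10 h 5 min
Tue: 07:24–18:03 = 10 h 39 min; less 45 min break → 9 h 54 min
Wed: 07:39–18:34 = 10 h 55 min; less 45 min break → 10 h 10 min
Thu: 10:28–19:09 = 8 h 41 min; less 45 min break → 7 h 56 min
Fri: 07:04–17:18 = 10 h 14 min; less 45 min break → 9 h 29 min
Sat: 06:50–17:46 = 10 h 56 min; less 45 min break → 10 h 11 min
Total worked: 57 h 45 min = 3465 min.
Regular 44 h 0 min = 2640 min at $15.50/h; overtime 13 h 45 min = 825 min at $23.25/h.
Pay = (2640 × $15.50 + 825 × $23.25) ÷ 60 = $1001.69.

$1001.69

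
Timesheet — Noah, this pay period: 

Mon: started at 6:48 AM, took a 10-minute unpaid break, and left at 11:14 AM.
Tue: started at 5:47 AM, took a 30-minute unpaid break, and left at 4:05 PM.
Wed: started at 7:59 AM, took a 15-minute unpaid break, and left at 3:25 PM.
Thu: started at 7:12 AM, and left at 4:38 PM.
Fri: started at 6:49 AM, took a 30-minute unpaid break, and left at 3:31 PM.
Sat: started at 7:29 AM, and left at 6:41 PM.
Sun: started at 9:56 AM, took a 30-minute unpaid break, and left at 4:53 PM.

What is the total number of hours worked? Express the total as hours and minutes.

56 h 32 min

Mon: 6:48 AM–11:14 AM = 4 h 26 min; less 10 min break → 4 h 16 min
Tue: 5:47 AM–4:05 PM = 10 h 18 min; less 30 min break → 9 h 48 min
Wed: 7:59 AM–3:25 PM = 7 h 26 min; less 15 min break → 7 h 11 min
Thu: 7:12 AM–4:38 PM = 9 h 26 min
Fri: 6:49 AM–3:31 PM = 8 h 42 min; less 30 min break → 8 h 12 min
Sat: 7:29 AM–6:41 PM = 11 h 12 min
Sun: 9:56 AM–4:53 PM = 6 h 57 min; less 30 min break → 6 h 27 min
Total: 4 h 16 min + 9 h 48 min + 7 h 11 min + 9 h 26 min + 8 h 12 min + 11 h 12 min + 6 h 27 min = 56 h 32 min.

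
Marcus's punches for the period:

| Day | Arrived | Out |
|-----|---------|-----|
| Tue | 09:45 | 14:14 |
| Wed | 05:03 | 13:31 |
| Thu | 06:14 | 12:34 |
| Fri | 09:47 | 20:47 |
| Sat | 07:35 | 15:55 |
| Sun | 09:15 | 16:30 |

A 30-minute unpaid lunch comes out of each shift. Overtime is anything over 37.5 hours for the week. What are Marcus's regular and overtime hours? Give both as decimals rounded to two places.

Tue: 09:45–14:14 = 4 h 29 min; less 30 min break → 3 h 59 min
Wed: 05:03–13:31 = 8 h 28 min; less 30 min break → 7 h 58 min
Thu: 06:14–12:34 = 6 h 20 min; less 30 min break → 5 h 50 min
Fri: 09:47–20:47 = 11 h 0 min; less 30 min break → 10 h 30 min
Sat: 07:35–15:55 = 8 h 20 min; less 30 min break → 7 h 50 min
Sun: 09:15–16:30 = 7 h 15 min; less 30 min break → 6 h 45 min
Total worked: 42 h 52 min = 42.87 h.
Threshold 37.5 h → overtime 5 h 22 min, regular 37 h 30 min.

Regular 37.50 hours, overtime 5.37 hours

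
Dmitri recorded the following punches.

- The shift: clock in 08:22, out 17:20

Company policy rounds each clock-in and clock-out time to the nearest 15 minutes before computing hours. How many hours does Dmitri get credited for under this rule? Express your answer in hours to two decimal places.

9.00 hours

The shift: in 08:22→08:15, out 17:20→17:15; 9 h 0 min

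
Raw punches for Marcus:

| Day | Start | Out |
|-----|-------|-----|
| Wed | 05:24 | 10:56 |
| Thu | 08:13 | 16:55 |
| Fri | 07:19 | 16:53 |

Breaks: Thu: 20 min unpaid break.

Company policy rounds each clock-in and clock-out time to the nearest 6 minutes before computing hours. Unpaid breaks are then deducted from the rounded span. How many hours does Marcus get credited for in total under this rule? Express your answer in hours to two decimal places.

Wed: in 05:24→05:24, out 10:56→10:54; 5 h 30 min
Thu: in 08:13→08:12, out 16:55→16:54; 8 h 42 min − 20 min = 8 h 22 min
Fri: in 07:19→07:18, out 16:53→16:54; 9 h 36 min
Total credited: 23 h 28 min.

23.47 hours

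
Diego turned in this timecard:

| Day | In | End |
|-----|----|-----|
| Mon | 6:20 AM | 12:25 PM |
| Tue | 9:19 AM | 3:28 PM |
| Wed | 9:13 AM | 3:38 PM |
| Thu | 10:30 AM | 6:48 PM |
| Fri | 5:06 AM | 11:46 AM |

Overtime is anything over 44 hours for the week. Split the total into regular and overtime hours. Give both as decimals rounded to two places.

Regular 33.62 hours, overtime 0.00 hours

Mon: 6:20 AM–12:25 PM = 6 h 5 min
Tue: 9:19 AM–3:28 PM = 6 h 9 min
Wed: 9:13 AM–3:38 PM = 6 h 25 min
Thu: 10:30 AM–6:48 PM = 8 h 18 min
Fri: 5:06 AM–11:46 AM = 6 h 40 min
Total worked: 33 h 37 min = 33.62 h.
Threshold 44 h → overtime 0 h 0 min, regular 33 h 37 min.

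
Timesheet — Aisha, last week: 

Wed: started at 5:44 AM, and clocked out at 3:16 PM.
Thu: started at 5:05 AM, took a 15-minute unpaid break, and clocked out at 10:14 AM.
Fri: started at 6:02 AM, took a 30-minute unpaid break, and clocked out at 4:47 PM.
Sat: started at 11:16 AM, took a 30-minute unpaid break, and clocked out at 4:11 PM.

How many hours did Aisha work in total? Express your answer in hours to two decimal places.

29.10 hours

Wed: 5:44 AM–3:16 PM = 9 h 32 min
Thu: 5:05 AM–10:14 AM = 5 h 9 min; less 15 min break → 4 h 54 min
Fri: 6:02 AM–4:47 PM = 10 h 45 min; less 30 min break → 10 h 15 min
Sat: 11:16 AM–4:11 PM = 4 h 55 min; less 30 min break → 4 h 25 min
Total: 9 h 32 min + 4 h 54 min + 10 h 15 min + 4 h 25 min = 29 h 6 min.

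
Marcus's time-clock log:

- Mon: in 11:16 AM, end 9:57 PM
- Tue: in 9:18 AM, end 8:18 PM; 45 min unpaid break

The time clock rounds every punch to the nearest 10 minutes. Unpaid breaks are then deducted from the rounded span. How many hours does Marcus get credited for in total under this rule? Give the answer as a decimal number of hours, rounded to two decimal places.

Mon: in 11:16 AM→11:20 AM, out 9:57 PM→10:00 PM; 10 h 40 min
Tue: in 9:18 AM→9:20 AM, out 8:18 PM→8:20 PM; 11 h 0 min − 45 min = 10 h 15 min
Total credited: 20 h 55 min.

20.92 hours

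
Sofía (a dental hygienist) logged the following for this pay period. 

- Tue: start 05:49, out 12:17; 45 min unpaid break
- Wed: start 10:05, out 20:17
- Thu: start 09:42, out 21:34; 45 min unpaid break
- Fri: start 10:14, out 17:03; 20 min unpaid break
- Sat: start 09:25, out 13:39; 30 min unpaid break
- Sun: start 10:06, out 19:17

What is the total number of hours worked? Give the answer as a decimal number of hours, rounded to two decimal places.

Tue: 05:49–12:17 = 6 h 28 min; less 45 min break → 5 h 43 min
Wed: 10:05–20:17 = 10 h 12 min
Thu: 09:42–21:34 = 11 h 52 min; less 45 min break → 11 h 7 min
Fri: 10:14–17:03 = 6 h 49 min; less 20 min break → 6 h 29 min
Sat: 09:25–13:39 = 4 h 14 min; less 30 min break → 3 h 44 min
Sun: 10:06–19:17 = 9 h 11 min
Total: 5 h 43 min + 10 h 12 min + 11 h 7 min + 6 h 29 min + 3 h 44 min + 9 h 11 min = 46 h 26 min.

46.43 hours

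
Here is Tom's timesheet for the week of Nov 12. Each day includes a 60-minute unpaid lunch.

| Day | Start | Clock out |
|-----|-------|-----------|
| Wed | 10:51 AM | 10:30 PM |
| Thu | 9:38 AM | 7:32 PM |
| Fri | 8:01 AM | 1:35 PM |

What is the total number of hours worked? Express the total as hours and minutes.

Wed: 10:51 AM–10:30 PM = 11 h 39 min; less 60 min break → 10 h 39 min
Thu: 9:38 AM–7:32 PM = 9 h 54 min; less 60 min break → 8 h 54 min
Fri: 8:01 AM–1:35 PM = 5 h 34 min; less 60 min break → 4 h 34 min
Total: 10 h 39 min + 8 h 54 min + 4 h 34 min = 24 h 7 min.

24 h 7 min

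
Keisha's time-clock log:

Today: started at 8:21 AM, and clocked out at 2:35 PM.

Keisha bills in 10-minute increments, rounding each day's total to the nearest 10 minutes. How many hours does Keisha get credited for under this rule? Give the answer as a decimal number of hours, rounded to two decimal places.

6.17 hours

Today: 8:21 AM–2:35 PM = 6 h 14 min → rounds to 6 h 10 min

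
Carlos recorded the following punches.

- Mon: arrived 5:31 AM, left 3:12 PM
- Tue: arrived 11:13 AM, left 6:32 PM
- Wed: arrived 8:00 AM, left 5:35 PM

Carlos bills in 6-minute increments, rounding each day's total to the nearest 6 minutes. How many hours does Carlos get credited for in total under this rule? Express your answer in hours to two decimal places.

26.60 hours

Mon: 5:31 AM–3:12 PM = 9 h 41 min → rounds to 9 h 42 min
Tue: 11:13 AM–6:32 PM = 7 h 19 min → rounds to 7 h 18 min
Wed: 8:00 AM–5:35 PM = 9 h 35 min → rounds to 9 h 36 min
Total credited: 26 h 36 min.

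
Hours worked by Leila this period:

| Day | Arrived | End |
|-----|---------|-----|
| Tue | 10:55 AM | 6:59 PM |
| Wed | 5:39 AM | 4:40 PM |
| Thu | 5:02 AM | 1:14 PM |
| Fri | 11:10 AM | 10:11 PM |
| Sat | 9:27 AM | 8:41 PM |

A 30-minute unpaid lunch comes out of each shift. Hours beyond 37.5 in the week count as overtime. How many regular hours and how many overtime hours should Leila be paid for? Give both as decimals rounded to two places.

Tue: 10:55 AM–6:59 PM = 8 h 4 min; less 30 min break → 7 h 34 min
Wed: 5:39 AM–4:40 PM = 11 h 1 min; less 30 min break → 10 h 31 min
Thu: 5:02 AM–1:14 PM = 8 h 12 min; less 30 min break → 7 h 42 min
Fri: 11:10 AM–10:11 PM = 11 h 1 min; less 30 min break → 10 h 31 min
Sat: 9:27 AM–8:41 PM = 11 h 14 min; less 30 min break → 10 h 44 min
Total worked: 47 h 2 min = 47.03 h.
Threshold 37.5 h → overtime 9 h 32 min, regular 37 h 30 min.

Regular 37.50 hours, overtime 9.53 hours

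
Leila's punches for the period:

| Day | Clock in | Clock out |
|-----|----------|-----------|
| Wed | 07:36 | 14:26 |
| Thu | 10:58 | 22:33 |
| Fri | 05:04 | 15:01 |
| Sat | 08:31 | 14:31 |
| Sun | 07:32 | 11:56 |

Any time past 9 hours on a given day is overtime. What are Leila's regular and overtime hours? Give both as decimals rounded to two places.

Wed: 07:36–14:26 = 6 h 50 min
Thu: 10:58–22:33 = 11 h 35 min
Fri: 05:04–15:01 = 9 h 57 min
Sat: 08:31–14:31 = 6 h 0 min
Sun: 07:32–11:56 = 4 h 24 min
Wed reg 6 h 50 min / OT 0 h 0 min; Thu reg 9 h 0 min / OT 2 h 35 min; Fri reg 9 h 0 min / OT 0 h 57 min; Sat reg 6 h 0 min / OT 0 h 0 min; Sun reg 4 h 24 min / OT 0 h 0 min.
Totals: regular 35 h 14 min, overtime 3 h 32 min.

Regular 35.23 hours, overtime 3.53 hours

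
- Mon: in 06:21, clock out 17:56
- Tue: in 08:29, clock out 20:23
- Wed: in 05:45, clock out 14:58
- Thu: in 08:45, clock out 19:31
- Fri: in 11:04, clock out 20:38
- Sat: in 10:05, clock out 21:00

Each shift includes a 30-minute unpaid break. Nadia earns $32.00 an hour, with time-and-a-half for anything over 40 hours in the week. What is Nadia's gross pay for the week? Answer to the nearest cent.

$2285.60

Mon: 06:21–17:56 = 11 h 35 min; less 30 min break → 11 h 5 min
Tue: 08:29–20:23 = 11 h 54 min; less 30 min break → 11 h 24 min
Wed: 05:45–14:58 = 9 h 13 min; less 30 min break → 8 h 43 min
Thu: 08:45–19:31 = 10 h 46 min; less 30 min break → 10 h 16 min
Fri: 11:04–20:38 = 9 h 34 min; less 30 min break → 9 h 4 min
Sat: 10:05–21:00 = 10 h 55 min; less 30 min break → 10 h 25 min
Total worked: 60 h 57 min = 3657 min.
Regular 40 h 0 min = 2400 min at $32.00/h; overtime 20 h 57 min = 1257 min at $48.00/h.
Pay = (2400 × $32.00 + 1257 × $48.00) ÷ 60 = $2285.60.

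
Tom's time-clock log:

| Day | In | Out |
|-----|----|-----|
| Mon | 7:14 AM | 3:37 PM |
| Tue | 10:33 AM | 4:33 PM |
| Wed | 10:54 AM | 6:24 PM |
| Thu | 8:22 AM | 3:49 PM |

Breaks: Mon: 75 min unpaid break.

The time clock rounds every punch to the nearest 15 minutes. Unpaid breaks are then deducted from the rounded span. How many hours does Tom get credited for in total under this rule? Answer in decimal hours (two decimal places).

Mon: in 7:14 AM→7:15 AM, out 3:37 PM→3:30 PM; 8 h 15 min − 75 min = 7 h 0 min
Tue: in 10:33 AM→10:30 AM, out 4:33 PM→4:30 PM; 6 h 0 min
Wed: in 10:54 AM→11:00 AM, out 6:24 PM→6:30 PM; 7 h 30 min
Thu: in 8:22 AM→8:15 AM, out 3:49 PM→3:45 PM; 7 h 30 min
Total credited: 28 h 0 min.

28.00 hours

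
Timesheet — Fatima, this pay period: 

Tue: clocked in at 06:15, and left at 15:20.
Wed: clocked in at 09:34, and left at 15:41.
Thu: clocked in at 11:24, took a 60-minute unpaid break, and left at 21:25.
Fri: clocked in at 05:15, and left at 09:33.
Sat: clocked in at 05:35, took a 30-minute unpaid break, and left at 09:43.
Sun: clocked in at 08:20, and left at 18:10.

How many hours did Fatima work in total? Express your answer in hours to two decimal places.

Tue: 06:15–15:20 = 9 h 5 min
Wed: 09:34–15:41 = 6 h 7 min
Thu: 11:24–21:25 = 10 h 1 min; less 60 min break → 9 h 1 min
Fri: 05:15–09:33 = 4 h 18 min
Sat: 05:35–09:43 = 4 h 8 min; less 30 min break → 3 h 38 min
Sun: 08:20–18:10 = 9 h 50 min
Total: 9 h 5 min + 6 h 7 min + 9 h 1 min + 4 h 18 min + 3 h 38 min + 9 h 50 min = 41 h 59 min.

41.98 hours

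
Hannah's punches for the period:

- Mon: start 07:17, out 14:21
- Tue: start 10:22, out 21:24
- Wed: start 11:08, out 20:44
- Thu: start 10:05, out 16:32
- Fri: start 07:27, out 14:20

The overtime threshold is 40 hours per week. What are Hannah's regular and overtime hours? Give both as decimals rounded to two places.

Regular 40.00 hours, overtime 1.03 hours

Mon: 07:17–14:21 = 7 h 4 min
Tue: 10:22–21:24 = 11 h 2 min
Wed: 11:08–20:44 = 9 h 36 min
Thu: 10:05–16:32 = 6 h 27 min
Fri: 07:27–14:20 = 6 h 53 min
Total worked: 41 h 2 min = 41.03 h.
Threshold 40 h → overtime 1 h 2 min, regular 40 h 0 min.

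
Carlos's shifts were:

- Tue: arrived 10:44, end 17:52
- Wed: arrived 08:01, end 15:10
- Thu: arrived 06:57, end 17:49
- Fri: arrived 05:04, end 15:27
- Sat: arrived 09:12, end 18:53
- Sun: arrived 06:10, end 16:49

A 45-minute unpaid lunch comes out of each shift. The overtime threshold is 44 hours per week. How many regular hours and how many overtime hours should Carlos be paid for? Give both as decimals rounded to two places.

Regular 44.00 hours, overtime 7.37 hours

Tue: 10:44–17:52 = 7 h 8 min; less 45 min break → 6 h 23 min
Wed: 08:01–15:10 = 7 h 9 min; less 45 min break → 6 h 24 min
Thu: 06:57–17:49 = 10 h 52 min; less 45 min break → 10 h 7 min
Fri: 05:04–15:27 = 10 h 23 min; less 45 min break → 9 h 38 min
Sat: 09:12–18:53 = 9 h 41 min; less 45 min break → 8 h 56 min
Sun: 06:10–16:49 = 10 h 39 min; less 45 min break → 9 h 54 min
Total worked: 51 h 22 min = 51.37 h.
Threshold 44 h → overtime 7 h 22 min, regular 44 h 0 min.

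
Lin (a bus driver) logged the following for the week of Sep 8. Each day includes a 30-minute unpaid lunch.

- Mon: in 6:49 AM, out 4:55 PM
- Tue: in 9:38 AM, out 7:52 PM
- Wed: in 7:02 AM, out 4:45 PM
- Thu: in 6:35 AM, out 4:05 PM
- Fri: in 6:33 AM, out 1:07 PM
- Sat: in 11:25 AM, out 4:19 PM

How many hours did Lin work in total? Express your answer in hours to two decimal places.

Mon: 6:49 AM–4:55 PM = 10 h 6 min; less 30 min break → 9 h 36 min
Tue: 9:38 AM–7:52 PM = 10 h 14 min; less 30 min break → 9 h 44 min
Wed: 7:02 AM–4:45 PM = 9 h 43 min; less 30 min break → 9 h 13 min
Thu: 6:35 AM–4:05 PM = 9 h 30 min; less 30 min break → 9 h 0 min
Fri: 6:33 AM–1:07 PM = 6 h 34 min; less 30 min break → 6 h 4 min
Sat: 11:25 AM–4:19 PM = 4 h 54 min; less 30 min break → 4 h 24 min
Total: 9 h 36 min + 9 h 44 min + 9 h 13 min + 9 h 0 min + 6 h 4 min + 4 h 24 min = 48 h 1 min.

48.02 hours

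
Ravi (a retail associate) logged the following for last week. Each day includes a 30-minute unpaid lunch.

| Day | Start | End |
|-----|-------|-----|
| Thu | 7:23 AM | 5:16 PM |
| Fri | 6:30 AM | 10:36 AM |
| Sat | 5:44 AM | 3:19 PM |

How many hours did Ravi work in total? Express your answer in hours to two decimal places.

22.07 hours

Thu: 7:23 AM–5:16 PM = 9 h 53 min; less 30 min break → 9 h 23 min
Fri: 6:30 AM–10:36 AM = 4 h 6 min; less 30 min break → 3 h 36 min
Sat: 5:44 AM–3:19 PM = 9 h 35 min; less 30 min break → 9 h 5 min
Total: 9 h 23 min + 3 h 36 min + 9 h 5 min = 22 h 4 min.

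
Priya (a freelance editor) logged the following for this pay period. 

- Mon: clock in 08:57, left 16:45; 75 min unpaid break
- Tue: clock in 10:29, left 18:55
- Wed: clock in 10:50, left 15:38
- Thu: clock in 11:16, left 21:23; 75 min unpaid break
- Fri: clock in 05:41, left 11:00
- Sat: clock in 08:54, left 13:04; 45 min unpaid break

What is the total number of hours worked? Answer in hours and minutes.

37 h 23 min

Mon: 08:57–16:45 = 7 h 48 min; less 75 min break → 6 h 33 min
Tue: 10:29–18:55 = 8 h 26 min
Wed: 10:50–15:38 = 4 h 48 min
Thu: 11:16–21:23 = 10 h 7 min; less 75 min break → 8 h 52 min
Fri: 05:41–11:00 = 5 h 19 min
Sat: 08:54–13:04 = 4 h 10 min; less 45 min break → 3 h 25 min
Total: 6 h 33 min + 8 h 26 min + 4 h 48 min + 8 h 52 min + 5 h 19 min + 3 h 25 min = 37 h 23 min.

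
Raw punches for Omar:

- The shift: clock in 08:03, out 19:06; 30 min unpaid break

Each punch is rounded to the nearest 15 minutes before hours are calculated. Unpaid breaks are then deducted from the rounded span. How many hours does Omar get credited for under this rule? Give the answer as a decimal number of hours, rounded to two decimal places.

The shift: in 08:03→08:00, out 19:06→19:00; 11 h 0 min − 30 min = 10 h 30 min

10.50 hours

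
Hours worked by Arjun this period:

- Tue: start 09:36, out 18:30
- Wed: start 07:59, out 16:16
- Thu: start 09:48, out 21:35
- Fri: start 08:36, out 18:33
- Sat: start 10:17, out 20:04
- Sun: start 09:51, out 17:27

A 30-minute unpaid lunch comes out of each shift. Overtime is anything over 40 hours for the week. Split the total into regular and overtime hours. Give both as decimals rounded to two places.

Tue: 09:36–18:30 = 8 h 54 min; less 30 min break → 8 h 24 min
Wed: 07:59–16:16 = 8 h 17 min; less 30 min break → 7 h 47 min
Thu: 09:48–21:35 = 11 h 47 min; less 30 min break → 11 h 17 min
Fri: 08:36–18:33 = 9 h 57 min; less 30 min break → 9 h 27 min
Sat: 10:17–20:04 = 9 h 47 min; less 30 min break → 9 h 17 min
Sun: 09:51–17:27 = 7 h 36 min; less 30 min break → 7 h 6 min
Total worked: 53 h 18 min = 53.30 h.
Threshold 40 h → overtime 13 h 18 min, regular 40 h 0 min.

Regular 40.00 hours, overtime 13.30 hours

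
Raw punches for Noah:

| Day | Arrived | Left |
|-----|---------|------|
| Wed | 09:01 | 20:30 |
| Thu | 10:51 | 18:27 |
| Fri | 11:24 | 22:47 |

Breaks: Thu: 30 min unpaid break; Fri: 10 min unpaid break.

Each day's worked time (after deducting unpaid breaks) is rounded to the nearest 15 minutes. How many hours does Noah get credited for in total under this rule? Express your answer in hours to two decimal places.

Wed: 09:01–20:30 = 11 h 29 min → rounds to 11 h 30 min
Thu: 10:51–18:27 = 7 h 36 min − 30 min = 7 h 6 min → rounds to 7 h 0 min
Fri: 11:24–22:47 = 11 h 23 min − 10 min = 11 h 13 min → rounds to 11 h 15 min
Total credited: 29 h 45 min.

29.75 hours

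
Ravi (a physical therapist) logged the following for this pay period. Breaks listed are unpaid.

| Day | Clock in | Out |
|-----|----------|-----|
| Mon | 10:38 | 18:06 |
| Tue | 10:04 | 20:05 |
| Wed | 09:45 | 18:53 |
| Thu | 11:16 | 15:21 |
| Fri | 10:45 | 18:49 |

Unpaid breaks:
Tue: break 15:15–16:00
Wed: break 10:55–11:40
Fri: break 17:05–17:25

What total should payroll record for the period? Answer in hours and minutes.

Mon: 10:38–18:06 = 7 h 28 min
Tue: 10:04–20:05 = 10 h 1 min; less 45 min break → 9 h 16 min
Wed: 09:45–18:53 = 9 h 8 min; less 45 min break → 8 h 23 min
Thu: 11:16–15:21 = 4 h 5 min
Fri: 10:45–18:49 = 8 h 4 min; less 20 min break → 7 h 44 min
Total: 7 h 28 min + 9 h 16 min + 8 h 23 min + 4 h 5 min + 7 h 44 min = 36 h 56 min.

36 h 56 min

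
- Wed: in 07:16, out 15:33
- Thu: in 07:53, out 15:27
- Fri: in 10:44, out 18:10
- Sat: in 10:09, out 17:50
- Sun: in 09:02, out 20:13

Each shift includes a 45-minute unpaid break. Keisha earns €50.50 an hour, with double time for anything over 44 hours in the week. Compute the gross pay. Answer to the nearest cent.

Wed: 07:16–15:33 = 8 h 17 min; less 45 min break → 7 h 32 min
Thu: 07:53–15:27 = 7 h 34 min; less 45 min break → 6 h 49 min
Fri: 10:44–18:10 = 7 h 26 min; less 45 min break → 6 h 41 min
Sat: 10:09–17:50 = 7 h 41 min; less 45 min break → 6 h 56 min
Sun: 09:02–20:13 = 11 h 11 min; less 45 min break → 10 h 26 min
Total worked: 38 h 24 min = 2304 min.
Regular 38 h 24 min = 2304 min at €50.50/h; overtime 0 h 0 min = 0 min at €101.00/h.
Pay = (2304 × €50.50 + 0 × €101.00) ÷ 60 = €1939.20.

€1939.20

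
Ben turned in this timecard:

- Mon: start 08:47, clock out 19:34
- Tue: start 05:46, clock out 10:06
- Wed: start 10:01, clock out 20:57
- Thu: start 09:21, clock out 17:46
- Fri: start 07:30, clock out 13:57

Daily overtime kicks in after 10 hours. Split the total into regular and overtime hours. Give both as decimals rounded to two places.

Regular 39.20 hours, overtime 1.72 hours

Mon: 08:47–19:34 = 10 h 47 min
Tue: 05:46–10:06 = 4 h 20 min
Wed: 10:01–20:57 = 10 h 56 min
Thu: 09:21–17:46 = 8 h 25 min
Fri: 07:30–13:57 = 6 h 27 min
Mon reg 10 h 0 min / OT 0 h 47 min; Tue reg 4 h 20 min / OT 0 h 0 min; Wed reg 10 h 0 min / OT 0 h 56 min; Thu reg 8 h 25 min / OT 0 h 0 min; Fri reg 6 h 27 min / OT 0 h 0 min.
Totals: regular 39 h 12 min, overtime 1 h 43 min.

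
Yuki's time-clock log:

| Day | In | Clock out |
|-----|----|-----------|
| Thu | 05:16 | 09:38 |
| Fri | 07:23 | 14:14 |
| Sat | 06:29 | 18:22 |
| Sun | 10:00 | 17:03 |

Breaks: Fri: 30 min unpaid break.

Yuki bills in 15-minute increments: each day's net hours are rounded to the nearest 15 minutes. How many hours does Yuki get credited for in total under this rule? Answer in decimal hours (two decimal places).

29.50 hours

Thu: 05:16–09:38 = 4 h 22 min → rounds to 4 h 15 min
Fri: 07:23–14:14 = 6 h 51 min − 30 min = 6 h 21 min → rounds to 6 h 15 min
Sat: 06:29–18:22 = 11 h 53 min → rounds to 12 h 0 min
Sun: 10:00–17:03 = 7 h 3 min → rounds to 7 h 0 min
Total credited: 29 h 30 min.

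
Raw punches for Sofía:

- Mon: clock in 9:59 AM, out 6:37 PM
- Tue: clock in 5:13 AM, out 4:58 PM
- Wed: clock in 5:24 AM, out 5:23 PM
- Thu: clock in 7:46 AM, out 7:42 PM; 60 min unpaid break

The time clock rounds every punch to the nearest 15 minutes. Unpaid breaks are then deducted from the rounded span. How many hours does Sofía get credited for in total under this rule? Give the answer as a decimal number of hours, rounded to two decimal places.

43.25 hours

Mon: in 9:59 AM→10:00 AM, out 6:37 PM→6:30 PM; 8 h 30 min
Tue: in 5:13 AM→5:15 AM, out 4:58 PM→5:00 PM; 11 h 45 min
Wed: in 5:24 AM→5:30 AM, out 5:23 PM→5:30 PM; 12 h 0 min
Thu: in 7:46 AM→7:45 AM, out 7:42 PM→7:45 PM; 12 h 0 min − 60 min = 11 h 0 min
Total credited: 43 h 15 min.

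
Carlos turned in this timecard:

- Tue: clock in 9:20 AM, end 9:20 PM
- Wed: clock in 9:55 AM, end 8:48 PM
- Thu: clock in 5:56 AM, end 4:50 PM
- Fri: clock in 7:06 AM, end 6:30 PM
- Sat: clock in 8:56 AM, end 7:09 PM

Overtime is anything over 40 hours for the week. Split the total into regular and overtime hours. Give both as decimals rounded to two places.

Tue: 9:20 AM–9:20 PM = 12 h 0 min
Wed: 9:55 AM–8:48 PM = 10 h 53 min
Thu: 5:56 AM–4:50 PM = 10 h 54 min
Fri: 7:06 AM–6:30 PM = 11 h 24 min
Sat: 8:56 AM–7:09 PM = 10 h 13 min
Total worked: 55 h 24 min = 55.40 h.
Threshold 40 h → overtime 15 h 24 min, regular 40 h 0 min.

Regular 40.00 hours, overtime 15.40 hours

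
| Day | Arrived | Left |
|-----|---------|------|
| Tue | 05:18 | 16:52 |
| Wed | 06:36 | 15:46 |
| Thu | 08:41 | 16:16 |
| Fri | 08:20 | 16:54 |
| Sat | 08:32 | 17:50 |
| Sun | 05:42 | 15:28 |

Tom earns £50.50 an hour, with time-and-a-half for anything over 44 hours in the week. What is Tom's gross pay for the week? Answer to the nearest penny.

£3127.21

Tue: 05:18–16:52 = 11 h 34 min
Wed: 06:36–15:46 = 9 h 10 min
Thu: 08:41–16:16 = 7 h 35 min
Fri: 08:20–16:54 = 8 h 34 min
Sat: 08:32–17:50 = 9 h 18 min
Sun: 05:42–15:28 = 9 h 46 min
Total worked: 55 h 57 min = 3357 min.
Regular 44 h 0 min = 2640 min at £50.50/h; overtime 11 h 57 min = 717 min at £75.75/h.
Pay = (2640 × £50.50 + 717 × £75.75) ÷ 60 = £3127.21.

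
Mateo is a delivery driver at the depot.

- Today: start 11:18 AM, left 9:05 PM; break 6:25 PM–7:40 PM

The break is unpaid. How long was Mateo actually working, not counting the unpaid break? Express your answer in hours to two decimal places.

8.53 hours

Today: 11:18 AM–9:05 PM = 9 h 47 min; less 75 min break → 8 h 32 min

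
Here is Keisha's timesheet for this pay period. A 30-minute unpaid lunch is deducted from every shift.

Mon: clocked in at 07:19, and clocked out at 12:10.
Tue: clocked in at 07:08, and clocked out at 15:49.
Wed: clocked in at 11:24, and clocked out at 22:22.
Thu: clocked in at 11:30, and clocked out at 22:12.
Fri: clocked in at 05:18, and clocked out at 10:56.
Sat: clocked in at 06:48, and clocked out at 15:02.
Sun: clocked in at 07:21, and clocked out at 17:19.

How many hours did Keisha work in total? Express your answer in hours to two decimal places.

55.53 hours

Mon: 07:19–12:10 = 4 h 51 min; less 30 min break → 4 h 21 min
Tue: 07:08–15:49 = 8 h 41 min; less 30 min break → 8 h 11 min
Wed: 11:24–22:22 = 10 h 58 min; less 30 min break → 10 h 28 min
Thu: 11:30–22:12 = 10 h 42 min; less 30 min break → 10 h 12 min
Fri: 05:18–10:56 = 5 h 38 min; less 30 min break → 5 h 8 min
Sat: 06:48–15:02 = 8 h 14 min; less 30 min break → 7 h 44 min
Sun: 07:21–17:19 = 9 h 58 min; less 30 min break → 9 h 28 min
Total: 4 h 21 min + 8 h 11 min + 10 h 28 min + 10 h 12 min + 5 h 8 min + 7 h 44 min + 9 h 28 min = 55 h 32 min.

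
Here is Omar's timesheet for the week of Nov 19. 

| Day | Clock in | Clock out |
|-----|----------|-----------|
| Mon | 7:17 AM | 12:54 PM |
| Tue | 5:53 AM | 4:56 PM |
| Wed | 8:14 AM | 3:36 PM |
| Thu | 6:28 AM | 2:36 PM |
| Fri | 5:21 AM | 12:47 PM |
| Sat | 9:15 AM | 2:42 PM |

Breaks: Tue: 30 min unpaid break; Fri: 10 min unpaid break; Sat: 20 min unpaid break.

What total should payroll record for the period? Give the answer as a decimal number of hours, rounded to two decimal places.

44.05 hours

Mon: 7:17 AM–12:54 PM = 5 h 37 min
Tue: 5:53 AM–4:56 PM = 11 h 3 min; less 30 min break → 10 h 33 min
Wed: 8:14 AM–3:36 PM = 7 h 22 min
Thu: 6:28 AM–2:36 PM = 8 h 8 min
Fri: 5:21 AM–12:47 PM = 7 h 26 min; less 10 min break → 7 h 16 min
Sat: 9:15 AM–2:42 PM = 5 h 27 min; less 20 min break → 5 h 7 min
Total: 5 h 37 min + 10 h 33 min + 7 h 22 min + 8 h 8 min + 7 h 16 min + 5 h 7 min = 44 h 3 min.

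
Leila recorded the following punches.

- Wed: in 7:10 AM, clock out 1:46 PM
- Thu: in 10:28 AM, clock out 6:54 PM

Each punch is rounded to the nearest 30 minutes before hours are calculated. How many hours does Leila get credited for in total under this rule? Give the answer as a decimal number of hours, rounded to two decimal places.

Wed: in 7:10 AM→7:00 AM, out 1:46 PM→2:00 PM; 7 h 0 min
Thu: in 10:28 AM→10:30 AM, out 6:54 PM→7:00 PM; 8 h 30 min
Total credited: 15 h 30 min.

15.50 hours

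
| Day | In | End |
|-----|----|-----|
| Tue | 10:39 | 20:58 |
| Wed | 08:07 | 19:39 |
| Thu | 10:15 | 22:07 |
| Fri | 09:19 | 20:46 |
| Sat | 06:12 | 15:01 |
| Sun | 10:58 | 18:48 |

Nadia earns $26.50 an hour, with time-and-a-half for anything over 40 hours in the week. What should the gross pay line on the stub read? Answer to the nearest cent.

Tue: 10:39–20:58 = 10 h 19 min
Wed: 08:07–19:39 = 11 h 32 min
Thu: 10:15–22:07 = 11 h 52 min
Fri: 09:19–20:46 = 11 h 27 min
Sat: 06:12–15:01 = 8 h 49 min
Sun: 10:58–18:48 = 7 h 50 min
Total worked: 61 h 49 min = 3709 min.
Regular 40 h 0 min = 2400 min at $26.50/h; overtime 21 h 49 min = 1309 min at $39.75/h.
Pay = (2400 × $26.50 + 1309 × $39.75) ÷ 60 = $1927.21.

$1927.21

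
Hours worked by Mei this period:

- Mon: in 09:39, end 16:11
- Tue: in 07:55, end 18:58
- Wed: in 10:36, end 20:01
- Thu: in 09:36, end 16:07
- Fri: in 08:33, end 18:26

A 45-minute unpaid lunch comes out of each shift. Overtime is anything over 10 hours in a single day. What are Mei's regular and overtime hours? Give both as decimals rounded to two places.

Regular 39.35 hours, overtime 0.30 hours

Mon: 09:39–16:11 = 6 h 32 min; less 45 min break → 5 h 47 min
Tue: 07:55–18:58 = 11 h 3 min; less 45 min break → 10 h 18 min
Wed: 10:36–20:01 = 9 h 25 min; less 45 min break → 8 h 40 min
Thu: 09:36–16:07 = 6 h 31 min; less 45 min break → 5 h 46 min
Fri: 08:33–18:26 = 9 h 53 min; less 45 min break → 9 h 8 min
Mon reg 5 h 47 min / OT 0 h 0 min; Tue reg 10 h 0 min / OT 0 h 18 min; Wed reg 8 h 40 min / OT 0 h 0 min; Thu reg 5 h 46 min / OT 0 h 0 min; Fri reg 9 h 8 min / OT 0 h 0 min.
Totals: regular 39 h 21 min, overtime 0 h 18 min.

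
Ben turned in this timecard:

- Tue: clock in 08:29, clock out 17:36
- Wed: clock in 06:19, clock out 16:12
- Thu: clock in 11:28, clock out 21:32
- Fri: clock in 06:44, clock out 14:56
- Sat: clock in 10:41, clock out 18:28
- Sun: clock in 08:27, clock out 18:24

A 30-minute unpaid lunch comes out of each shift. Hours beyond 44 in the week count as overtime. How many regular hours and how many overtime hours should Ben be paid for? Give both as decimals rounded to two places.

Tue: 08:29–17:36 = 9 h 7 min; less 30 min break → 8 h 37 min
Wed: 06:19–16:12 = 9 h 53 min; less 30 min break → 9 h 23 min
Thu: 11:28–21:32 = 10 h 4 min; less 30 min break → 9 h 34 min
Fri: 06:44–14:56 = 8 h 12 min; less 30 min break → 7 h 42 min
Sat: 10:41–18:28 = 7 h 47 min; less 30 min break → 7 h 17 min
Sun: 08:27–18:24 = 9 h 57 min; less 30 min break → 9 h 27 min
Total worked: 52 h 0 min = 52.00 h.
Threshold 44 h → overtime 8 h 0 min, regular 44 h 0 min.

Regular 44.00 hours, overtime 8.00 hours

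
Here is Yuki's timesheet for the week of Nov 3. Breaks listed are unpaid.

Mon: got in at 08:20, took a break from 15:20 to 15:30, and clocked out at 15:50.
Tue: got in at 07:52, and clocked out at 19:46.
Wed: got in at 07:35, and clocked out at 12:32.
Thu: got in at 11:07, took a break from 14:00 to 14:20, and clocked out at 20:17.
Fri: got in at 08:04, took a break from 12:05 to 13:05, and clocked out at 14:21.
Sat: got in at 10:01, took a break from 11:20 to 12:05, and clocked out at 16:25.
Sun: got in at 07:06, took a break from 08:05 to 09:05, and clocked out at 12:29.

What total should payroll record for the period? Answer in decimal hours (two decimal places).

48.33 hours

Mon: 08:20–15:50 = 7 h 30 min; less 10 min break → 7 h 20 min
Tue: 07:52–19:46 = 11 h 54 min
Wed: 07:35–12:32 = 4 h 57 min
Thu: 11:07–20:17 = 9 h 10 min; less 20 min break → 8 h 50 min
Fri: 08:04–14:21 = 6 h 17 min; less 60 min break → 5 h 17 min
Sat: 10:01–16:25 = 6 h 24 min; less 45 min break → 5 h 39 min
Sun: 07:06–12:29 = 5 h 23 min; less 60 min break → 4 h 23 min
Total: 7 h 20 min + 11 h 54 min + 4 h 57 min + 8 h 50 min + 5 h 17 min + 5 h 39 min + 4 h 23 min = 48 h 20 min.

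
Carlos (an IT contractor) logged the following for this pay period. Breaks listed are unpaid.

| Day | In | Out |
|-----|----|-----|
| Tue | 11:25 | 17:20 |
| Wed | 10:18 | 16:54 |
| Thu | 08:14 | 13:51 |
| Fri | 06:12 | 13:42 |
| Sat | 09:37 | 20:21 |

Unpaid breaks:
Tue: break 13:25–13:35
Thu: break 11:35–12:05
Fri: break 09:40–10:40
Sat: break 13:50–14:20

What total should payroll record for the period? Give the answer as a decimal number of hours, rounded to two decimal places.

34.20 hours

Tue: 11:25–17:20 = 5 h 55 min; less 10 min break → 5 h 45 min
Wed: 10:18–16:54 = 6 h 36 min
Thu: 08:14–13:51 = 5 h 37 min; less 30 min break → 5 h 7 min
Fri: 06:12–13:42 = 7 h 30 min; less 60 min break → 6 h 30 min
Sat: 09:37–20:21 = 10 h 44 min; less 30 min break → 10 h 14 min
Total: 5 h 45 min + 6 h 36 min + 5 h 7 min + 6 h 30 min + 10 h 14 min = 34 h 12 min.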